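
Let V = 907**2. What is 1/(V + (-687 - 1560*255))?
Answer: 1/424162 ≈ 2.3576e-6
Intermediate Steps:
V = 822649
1/(V + (-687 - 1560*255)) = 1/(822649 + (-687 - 1560*255)) = 1/(822649 + (-687 - 397800)) = 1/(822649 - 398487) = 1/424162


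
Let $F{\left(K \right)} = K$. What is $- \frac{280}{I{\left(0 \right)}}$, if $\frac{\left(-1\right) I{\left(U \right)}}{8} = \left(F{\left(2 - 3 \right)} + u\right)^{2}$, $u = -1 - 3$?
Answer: $\frac{7}{5} \approx 1.4$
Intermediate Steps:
$u = -4$ ($u = -1 - 3 = -4$)
$I{\left(U \right)} = -200$ ($I{\left(U \right)} = - 8 \left(\left(2 - 3\right) - 4\right)^{2} = - 8 \left(-1 - 4\right)^{2} = - 8 \left(-5\right)^{2} = \left(-8\right) 25 = -200$)
$- \frac{280}{I{\left(0 \right)}} = - \frac{280}{-200} = \left(-280\right) \left(- \frac{1}{200}\right) = \frac{7}{5}$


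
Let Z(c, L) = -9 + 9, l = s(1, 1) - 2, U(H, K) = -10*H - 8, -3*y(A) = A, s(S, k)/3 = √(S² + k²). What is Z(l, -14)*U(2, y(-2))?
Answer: 0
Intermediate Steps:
s(S, k) = 3*√(S² + k²)
y(A) = -A/3
U(H, K) = -8 - 10*H
l = -2 + 3*√2 (l = 3*√(1² + 1²) - 2 = 3*√(1 + 1) - 2 = 3*√2 - 2 = -2 + 3*√2 ≈ 2.2426)
Z(c, L) = 0
Z(l, -14)*U(2, y(-2)) = 0*(-8 - 10*2) = 0*(-8 - 20) = 0*(-28) = 0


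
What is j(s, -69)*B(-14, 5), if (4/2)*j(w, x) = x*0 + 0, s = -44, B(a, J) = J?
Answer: 0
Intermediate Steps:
j(w, x) = 0 (j(w, x) = (x*0 + 0)/2 = (0 + 0)/2 = (1/2)*0 = 0)
j(s, -69)*B(-14, 5) = 0*5 = 0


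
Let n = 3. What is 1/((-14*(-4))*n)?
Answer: 1/168 ≈ 0.0059524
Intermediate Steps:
1/((-14*(-4))*n) = 1/(-14*(-4)*3) = 1/(56*3) = 1/168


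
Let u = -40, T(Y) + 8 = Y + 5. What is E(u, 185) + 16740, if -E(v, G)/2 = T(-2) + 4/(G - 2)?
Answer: 3065242/183 ≈ 16750.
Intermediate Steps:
T(Y) = -3 + Y (T(Y) = -8 + (Y + 5) = -8 + (5 + Y) = -3 + Y)
E(v, G) = 10 - 8/(-2 + G) (E(v, G) = -2*((-3 - 2) + 4/(G - 2)) = -2*(-5 + 4/(-2 + G)) = 10 - 8/(-2 + G))
E(u, 185) + 16740 = 2*(-14 + 5*185)/(-2 + 185) + 16740 = 2*(-14 + 925)/183 + 16740 = 2*(1/183)*911 + 16740 = 1822/183 + 16740 = 3065242/183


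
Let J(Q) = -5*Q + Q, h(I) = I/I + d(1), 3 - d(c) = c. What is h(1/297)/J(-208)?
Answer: 3/832 ≈ 0.0036058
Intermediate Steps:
d(c) = 3 - c
h(I) = 3 (h(I) = I/I + (3 - 1*1) = 1 + (3 - 1) = 1 + 2 = 3)
J(Q) = -4*Q
h(1/297)/J(-208) = 3/((-4*(-208))) = 3/832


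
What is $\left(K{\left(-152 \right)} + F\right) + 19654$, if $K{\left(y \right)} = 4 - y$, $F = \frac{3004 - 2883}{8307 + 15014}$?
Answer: $\frac{461989131}{23321} \approx 19810.0$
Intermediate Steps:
$F = \frac{121}{23321} \approx 0.0051885$
$\left(K{\left(-152 \right)} + F\right) + 19654 = \left(\left(4 - -152\right) + \frac{121}{23321}\right) + 19654 = \left(\left(4 + 152\right) + \frac{121}{23321}\right) + 19654 = \left(156 + \frac{121}{23321}\right) + 19654 = \frac{3638197}{23321} + 19654 = \frac{461989131}{23321}$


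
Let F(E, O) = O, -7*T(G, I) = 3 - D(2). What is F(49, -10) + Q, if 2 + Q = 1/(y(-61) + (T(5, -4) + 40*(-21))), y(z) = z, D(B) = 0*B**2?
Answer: -75727/6310 ≈ -12.001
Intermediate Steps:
D(B) = 0
T(G, I) = -3/7 (T(G, I) = -(3 - 1*0)/7 = -(3 + 0)/7 = -1/7*3 = -3/7)
Q = -12627/6310 (Q = -2 + 1/(-61 + (-3/7 + 40*(-21))) = -2 + 1/(-61 + (-3/7 - 840)) = -2 + 1/(-61 - 5883/7) = -2 + 1/(-6310/7) = -2 - 7/6310 = -12627/6310 ≈ -2.0011)
F(49, -10) + Q = -10 - 12627/6310 = -75727/6310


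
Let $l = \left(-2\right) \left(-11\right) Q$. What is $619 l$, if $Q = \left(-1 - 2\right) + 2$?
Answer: $-13618$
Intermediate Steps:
$Q = -1$ ($Q = -3 + 2 = -1$)
$l = -22$ ($l = \left(-2\right) \left(-11\right) \left(-1\right) = 22 \left(-1\right) = -22$)
$619 l = 619 \left(-22\right) = -13618$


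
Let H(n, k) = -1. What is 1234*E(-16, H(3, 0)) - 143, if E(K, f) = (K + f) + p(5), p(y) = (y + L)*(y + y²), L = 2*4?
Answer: 460139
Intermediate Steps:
L = 8
p(y) = (8 + y)*(y + y²) (p(y) = (y + 8)*(y + y²) = (8 + y)*(y + y²))
E(K, f) = 390 + K + f (E(K, f) = (K + f) + 5*(8 + 5² + 9*5) = (K + f) + 5*(8 + 25 + 45) = (K + f) + 5*78 = (K + f) + 390 = 390 + K + f)
1234*E(-16, H(3, 0)) - 143 = 1234*(390 - 16 - 1) - 143 = 1234*373 - 143 = 460282 - 143 = 460139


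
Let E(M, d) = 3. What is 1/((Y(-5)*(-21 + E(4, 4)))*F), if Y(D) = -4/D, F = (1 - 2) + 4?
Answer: -5/216 ≈ -0.023148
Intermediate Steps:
F = 3 (F = -1 + 4 = 3)
1/((Y(-5)*(-21 + E(4, 4)))*F) = 1/(((-4/(-5))*(-21 + 3))*3) = 1/((-4*(-1/5)*(-18))*3) = 1/(((4/5)*(-18))*3) = 1/(-72/5*3) = 1/(-216/5) = -5/216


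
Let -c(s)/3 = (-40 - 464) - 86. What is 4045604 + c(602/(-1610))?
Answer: 4047374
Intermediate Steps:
c(s) = 1770 (c(s) = -3*((-40 - 464) - 86) = -3*(-504 - 86) = -3*(-590) = 1770)
4045604 + c(602/(-1610)) = 4045604 + 1770 = 4047374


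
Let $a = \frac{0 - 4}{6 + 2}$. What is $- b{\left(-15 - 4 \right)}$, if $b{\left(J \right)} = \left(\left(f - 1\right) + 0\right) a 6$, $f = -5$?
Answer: $-18$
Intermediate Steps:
$a = - \frac{1}{2}$ ($a = - \frac{4}{8} = \left(-4\right) \frac{1}{8} = - \frac{1}{2} \approx -0.5$)
$b{\left(J \right)} = 18$ ($b{\left(J \right)} = \left(\left(-5 - 1\right) + 0\right) \left(- \frac{1}{2}\right) 6 = \left(-6 + 0\right) \left(- \frac{1}{2}\right) 6 = \left(-6\right) \left(- \frac{1}{2}\right) 6 = 3 \cdot 6 = 18$)
$- b{\left(-15 - 4 \right)} = \left(-1\right) 18 = -18$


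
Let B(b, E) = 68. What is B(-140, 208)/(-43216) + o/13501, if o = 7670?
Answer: 82637163/145864804 ≈ 0.56653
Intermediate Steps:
B(-140, 208)/(-43216) + o/13501 = 68/(-43216) + 7670/13501 = 68*(-1/43216) + 7670*(1/13501) = -17/10804 + 7670/13501 = 82637163/145864804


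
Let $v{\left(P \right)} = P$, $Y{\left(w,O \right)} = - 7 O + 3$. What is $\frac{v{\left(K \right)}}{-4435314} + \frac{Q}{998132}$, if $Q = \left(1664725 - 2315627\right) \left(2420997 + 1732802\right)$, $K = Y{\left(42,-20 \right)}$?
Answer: $- \frac{115306055453331212}{42567584937} \approx -2.7088 \cdot 10^{6}$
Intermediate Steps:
$Y{\left(w,O \right)} = 3 - 7 O$
$K = 143$ ($K = 3 - -140 = 3 + 140 = 143$)
$Q = -2703716076698$ ($Q = \left(-650902\right) 4153799 = -2703716076698$)
$\frac{v{\left(K \right)}}{-4435314} + \frac{Q}{998132} = \frac{143}{-4435314} - \frac{2703716076698}{998132} = 143 \left(- \frac{1}{4435314}\right) - \frac{1351858038349}{499066} = - \frac{11}{341178} - \frac{1351858038349}{499066} = - \frac{115306055453331212}{42567584937}$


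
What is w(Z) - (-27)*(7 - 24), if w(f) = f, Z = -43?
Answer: -502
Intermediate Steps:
w(Z) - (-27)*(7 - 24) = -43 - (-27)*(7 - 24) = -43 - (-27)*(-17) = -43 - 1*459 = -43 - 459 = -502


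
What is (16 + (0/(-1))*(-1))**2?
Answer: 256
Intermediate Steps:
(16 + (0/(-1))*(-1))**2 = (16 + (0*(-1))*(-1))**2 = (16 + 0*(-1))**2 = (16 + 0)**2 = 16**2 = 256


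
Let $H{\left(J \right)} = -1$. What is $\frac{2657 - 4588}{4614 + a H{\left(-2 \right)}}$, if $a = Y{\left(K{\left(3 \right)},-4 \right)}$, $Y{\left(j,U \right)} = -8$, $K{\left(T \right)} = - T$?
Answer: $- \frac{1931}{4622} \approx -0.41778$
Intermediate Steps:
$a = -8$
$\frac{2657 - 4588}{4614 + a H{\left(-2 \right)}} = \frac{2657 - 4588}{4614 - -8} = - \frac{1931}{4614 + 8} = - \frac{1931}{4622}$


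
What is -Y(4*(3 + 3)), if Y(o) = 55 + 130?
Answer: -185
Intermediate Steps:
Y(o) = 185
-Y(4*(3 + 3)) = -1*185 = -185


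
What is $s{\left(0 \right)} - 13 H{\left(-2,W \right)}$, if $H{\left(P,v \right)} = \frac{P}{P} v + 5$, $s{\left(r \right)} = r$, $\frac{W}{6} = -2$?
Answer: $91$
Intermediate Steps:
$W = -12$ ($W = 6 \left(-2\right) = -12$)
$H{\left(P,v \right)} = 5 + v$ ($H{\left(P,v \right)} = 1 v + 5 = v + 5 = 5 + v$)
$s{\left(0 \right)} - 13 H{\left(-2,W \right)} = 0 - 13 \left(5 - 12\right) = 0 - -91 = 0 + 91 = 91$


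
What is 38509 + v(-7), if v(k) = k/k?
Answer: 38510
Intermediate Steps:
v(k) = 1
38509 + v(-7) = 38509 + 1 = 38510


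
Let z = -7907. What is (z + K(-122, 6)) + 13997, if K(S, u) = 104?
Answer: 6194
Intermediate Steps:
(z + K(-122, 6)) + 13997 = (-7907 + 104) + 13997 = -7803 + 13997 = 6194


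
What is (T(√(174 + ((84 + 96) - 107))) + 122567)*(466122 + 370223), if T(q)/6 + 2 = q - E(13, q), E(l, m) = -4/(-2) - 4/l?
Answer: 1332367001635/13 + 5018070*√247 ≈ 1.0257e+11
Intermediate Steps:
E(l, m) = 2 - 4/l (E(l, m) = -4*(-½) - 4/l = 2 - 4/l)
T(q) = -288/13 + 6*q (T(q) = -12 + 6*(q - (2 - 4/13)) = -12 + 6*(q - 1*22/13) = -12 + 6*(q - 22/13) = -12 + 6*(-22/13 + q) = -12 + (-132/13 + 6*q) = -288/13 + 6*q)
(T(√(174 + ((84 + 96) - 107))) + 122567)*(466122 + 370223) = ((-288/13 + 6*√(174 + ((84 + 96) - 107))) + 122567)*(466122 + 370223) = ((-288/13 + 6*√(174 + (180 - 107))) + 122567)*836345 = ((-288/13 + 6*√(174 + 73)) + 122567)*836345 = ((-288/13 + 6*√247) + 122567)*836345 = (1593083/13 + 6*√247)*836345 = 1332367001635/13 + 5018070*√247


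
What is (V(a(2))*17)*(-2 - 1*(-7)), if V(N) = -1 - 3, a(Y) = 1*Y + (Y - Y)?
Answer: -340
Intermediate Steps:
a(Y) = Y (a(Y) = Y + 0 = Y)
V(N) = -4
(V(a(2))*17)*(-2 - 1*(-7)) = (-4*17)*(-2 - 1*(-7)) = -68*(-2 + 7) = -68*5 = -340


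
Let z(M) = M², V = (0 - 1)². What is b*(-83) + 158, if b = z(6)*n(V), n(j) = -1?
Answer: 3146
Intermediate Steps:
V = 1 (V = (-1)² = 1)
b = -36 (b = 6²*(-1) = 36*(-1) = -36)
b*(-83) + 158 = -36*(-83) + 158 = 2988 + 158 = 3146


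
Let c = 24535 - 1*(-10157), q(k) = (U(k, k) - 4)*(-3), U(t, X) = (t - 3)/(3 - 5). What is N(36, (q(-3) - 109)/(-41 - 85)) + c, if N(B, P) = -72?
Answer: 34620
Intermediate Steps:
U(t, X) = 3/2 - t/2 (U(t, X) = (-3 + t)/(-2) = (-3 + t)*(-½) = 3/2 - t/2)
q(k) = 15/2 + 3*k/2 (q(k) = ((3/2 - k/2) - 4)*(-3) = (-5/2 - k/2)*(-3) = 15/2 + 3*k/2)
c = 34692 (c = 24535 + 10157 = 34692)
N(36, (q(-3) - 109)/(-41 - 85)) + c = -72 + 34692 = 34620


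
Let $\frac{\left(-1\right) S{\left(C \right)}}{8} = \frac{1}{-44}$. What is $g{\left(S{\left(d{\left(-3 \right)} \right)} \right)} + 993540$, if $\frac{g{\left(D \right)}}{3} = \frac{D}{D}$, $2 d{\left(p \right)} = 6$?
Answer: $993543$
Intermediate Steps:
$d{\left(p \right)} = 3$ ($d{\left(p \right)} = \frac{1}{2} \cdot 6 = 3$)
$S{\left(C \right)} = \frac{2}{11}$ ($S{\left(C \right)} = - \frac{8}{-44} = \left(-8\right) \left(- \frac{1}{44}\right) = \frac{2}{11}$)
$g{\left(D \right)} = 3$ ($g{\left(D \right)} = 3 \frac{D}{D} = 3 \cdot 1 = 3$)
$g{\left(S{\left(d{\left(-3 \right)} \right)} \right)} + 993540 = 3 + 993540 = 993543$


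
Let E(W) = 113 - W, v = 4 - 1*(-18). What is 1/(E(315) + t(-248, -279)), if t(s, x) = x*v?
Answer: -1/6340 ≈ -0.00015773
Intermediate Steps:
v = 22 (v = 4 + 18 = 22)
t(s, x) = 22*x (t(s, x) = x*22 = 22*x)
1/(E(315) + t(-248, -279)) = 1/((113 - 1*315) + 22*(-279)) = 1/((113 - 315) - 6138) = 1/(-202 - 6138) = 1/(-6340) = -1/6340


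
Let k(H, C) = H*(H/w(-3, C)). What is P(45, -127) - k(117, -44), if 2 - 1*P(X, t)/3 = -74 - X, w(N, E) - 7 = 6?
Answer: -690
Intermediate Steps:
w(N, E) = 13 (w(N, E) = 7 + 6 = 13)
P(X, t) = 228 + 3*X (P(X, t) = 6 - 3*(-74 - X) = 6 + (222 + 3*X) = 228 + 3*X)
k(H, C) = H**2/13 (k(H, C) = H*(H/13) = H**2/13)
P(45, -127) - k(117, -44) = (228 + 3*45) - 117**2/13 = (228 + 135) - 13689/13 = 363 - 1*1053 = 363 - 1053 = -690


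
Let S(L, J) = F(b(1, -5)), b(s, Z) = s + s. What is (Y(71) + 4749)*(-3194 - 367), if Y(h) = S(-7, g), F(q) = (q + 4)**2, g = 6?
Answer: -17039385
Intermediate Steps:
b(s, Z) = 2*s
F(q) = (4 + q)**2
S(L, J) = 36 (S(L, J) = (4 + 2*1)**2 = (4 + 2)**2 = 6**2 = 36)
Y(h) = 36
(Y(71) + 4749)*(-3194 - 367) = (36 + 4749)*(-3194 - 367) = 4785*(-3561) = -17039385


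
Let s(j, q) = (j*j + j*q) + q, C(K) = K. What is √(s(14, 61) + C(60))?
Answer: √1171 ≈ 34.220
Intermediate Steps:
s(j, q) = q + j² + j*q (s(j, q) = (j² + j*q) + q = q + j² + j*q)
√(s(14, 61) + C(60)) = √((61 + 14² + 14*61) + 60) = √((61 + 196 + 854) + 60) = √(1111 + 60) = √1171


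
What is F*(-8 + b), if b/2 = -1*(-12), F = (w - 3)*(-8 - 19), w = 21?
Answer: -7776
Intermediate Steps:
F = -486 (F = (21 - 3)*(-8 - 19) = 18*(-27) = -486)
b = 24 (b = 2*(-1*(-12)) = 2*12 = 24)
F*(-8 + b) = -486*(-8 + 24) = -486*16 = -7776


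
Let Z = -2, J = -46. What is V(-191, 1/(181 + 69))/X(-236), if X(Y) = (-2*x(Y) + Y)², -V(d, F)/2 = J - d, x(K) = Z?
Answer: -5/928 ≈ -0.0053879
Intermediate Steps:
x(K) = -2
V(d, F) = 92 + 2*d (V(d, F) = -2*(-46 - d) = 92 + 2*d)
X(Y) = (4 + Y)² (X(Y) = (-2*(-2) + Y)² = (4 + Y)²)
V(-191, 1/(181 + 69))/X(-236) = (92 + 2*(-191))/((4 - 236)²) = (92 - 382)/((-232)²) = -290/53824 = -290*1/53824 = -5/928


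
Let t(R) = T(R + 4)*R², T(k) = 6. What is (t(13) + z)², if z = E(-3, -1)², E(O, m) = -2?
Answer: 1036324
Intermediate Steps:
t(R) = 6*R²
z = 4 (z = (-2)² = 4)
(t(13) + z)² = (6*13² + 4)² = (6*169 + 4)² = (1014 + 4)² = 1018² = 1036324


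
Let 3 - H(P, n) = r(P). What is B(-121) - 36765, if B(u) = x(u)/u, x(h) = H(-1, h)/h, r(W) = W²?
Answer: -538276363/14641 ≈ -36765.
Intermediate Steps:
H(P, n) = 3 - P²
x(h) = 2/h (x(h) = (3 - 1*(-1)²)/h = (3 - 1*1)/h = (3 - 1)/h = 2/h)
B(u) = 2/u² (B(u) = (2/u)/u = 2/u²)
B(-121) - 36765 = 2/(-121)² - 36765 = 2*(1/14641) - 36765 = 2/14641 - 36765 = -538276363/14641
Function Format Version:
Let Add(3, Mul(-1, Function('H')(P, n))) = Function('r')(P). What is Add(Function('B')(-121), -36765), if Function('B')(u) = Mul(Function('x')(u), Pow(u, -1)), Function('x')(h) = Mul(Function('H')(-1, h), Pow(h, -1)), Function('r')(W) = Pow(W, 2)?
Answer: Rational(-538276363, 14641) ≈ -36765.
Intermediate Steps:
Function('H')(P, n) = Add(3, Mul(-1, Pow(P, 2)))
Function('x')(h) = Mul(2, Pow(h, -1)) (Function('x')(h) = Mul(Add(3, Mul(-1, Pow(-1, 2))), Pow(h, -1)) = Mul(Add(3, Mul(-1, 1)), Pow(h, -1)) = Mul(Add(3, -1), Pow(h, -1)) = Mul(2, Pow(h, -1)))
Function('B')(u) = Mul(2, Pow(u, -2)) (Function('B')(u) = Mul(Mul(2, Pow(u, -1)), Pow(u, -1)) = Mul(2, Pow(u, -2)))
Add(Function('B')(-121), -36765) = Add(Mul(2, Pow(-121, -2)), -36765) = Add(Mul(2, Rational(1, 14641)), -36765) = Add(Rational(2, 14641), -36765) = Rational(-538276363, 14641)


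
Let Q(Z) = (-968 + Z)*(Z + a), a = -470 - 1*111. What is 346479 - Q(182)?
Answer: 32865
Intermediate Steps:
a = -581 (a = -470 - 111 = -581)
Q(Z) = (-968 + Z)*(-581 + Z) (Q(Z) = (-968 + Z)*(Z - 581) = (-968 + Z)*(-581 + Z))
346479 - Q(182) = 346479 - (562408 + 182² - 1549*182) = 346479 - (562408 + 33124 - 281918) = 346479 - 1*313614 = 346479 - 313614 = 32865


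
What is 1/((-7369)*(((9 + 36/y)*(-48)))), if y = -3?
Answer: -1/1061136 ≈ -9.4239e-7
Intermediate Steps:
1/((-7369)*(((9 + 36/y)*(-48)))) = 1/((-7369)*(((9 + 36/(-3))*(-48)))) = -(-1/(48*(9 + 36*(-⅓))))/7369 = -(-1/(48*(9 - 12)))/7369 = -1/(7369*((-3*(-48)))) = -1/7369/144 = -1/7369*1/144 = -1/1061136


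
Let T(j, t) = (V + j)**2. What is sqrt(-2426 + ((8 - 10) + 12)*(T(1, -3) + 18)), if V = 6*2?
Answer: 2*I*sqrt(139) ≈ 23.58*I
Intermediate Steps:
V = 12
T(j, t) = (12 + j)**2
sqrt(-2426 + ((8 - 10) + 12)*(T(1, -3) + 18)) = sqrt(-2426 + ((8 - 10) + 12)*((12 + 1)**2 + 18)) = sqrt(-2426 + (-2 + 12)*(13**2 + 18)) = sqrt(-2426 + 10*(169 + 18)) = sqrt(-2426 + 10*187) = sqrt(-2426 + 1870) = sqrt(-556) = 2*I*sqrt(139)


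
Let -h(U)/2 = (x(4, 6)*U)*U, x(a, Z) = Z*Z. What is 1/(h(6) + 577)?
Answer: -1/2015 ≈ -0.00049628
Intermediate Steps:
x(a, Z) = Z**2
h(U) = -72*U**2 (h(U) = -2*6**2*U*U = -2*36*U*U = -72*U**2)
1/(h(6) + 577) = 1/(-72*6**2 + 577) = 1/(-72*36 + 577) = 1/(-2592 + 577) = 1/(-2015) = -1/2015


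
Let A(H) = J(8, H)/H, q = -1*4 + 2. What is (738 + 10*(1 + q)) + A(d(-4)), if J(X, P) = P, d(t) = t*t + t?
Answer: 729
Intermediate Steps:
d(t) = t + t² (d(t) = t² + t = t + t²)
q = -2 (q = -4 + 2 = -2)
A(H) = 1 (A(H) = H/H = 1)
(738 + 10*(1 + q)) + A(d(-4)) = (738 + 10*(1 - 2)) + 1 = (738 + 10*(-1)) + 1 = (738 - 10) + 1 = 728 + 1 = 729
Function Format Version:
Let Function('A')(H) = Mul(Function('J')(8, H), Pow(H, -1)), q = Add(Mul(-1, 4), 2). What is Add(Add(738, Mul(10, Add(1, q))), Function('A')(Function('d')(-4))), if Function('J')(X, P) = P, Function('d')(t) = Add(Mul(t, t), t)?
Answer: 729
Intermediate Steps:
Function('d')(t) = Add(t, Pow(t, 2)) (Function('d')(t) = Add(Pow(t, 2), t) = Add(t, Pow(t, 2)))
q = -2 (q = Add(-4, 2) = -2)
Function('A')(H) = 1 (Function('A')(H) = Mul(H, Pow(H, -1)) = 1)
Add(Add(738, Mul(10, Add(1, q))), Function('A')(Function('d')(-4))) = Add(Add(738, Mul(10, Add(1, -2))), 1) = Add(Add(738, Mul(10, -1)), 1) = Add(Add(738, -10), 1) = Add(728, 1) = 729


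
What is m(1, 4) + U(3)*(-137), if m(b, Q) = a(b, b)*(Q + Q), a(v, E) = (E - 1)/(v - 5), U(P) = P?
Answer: -411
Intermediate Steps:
a(v, E) = (-1 + E)/(-5 + v)
m(b, Q) = 2*Q*(-1 + b)/(-5 + b) (m(b, Q) = ((-1 + b)/(-5 + b))*(Q + Q) = ((-1 + b)/(-5 + b))*(2*Q) = 2*Q*(-1 + b)/(-5 + b))
m(1, 4) + U(3)*(-137) = 2*4*(-1 + 1)/(-5 + 1) + 3*(-137) = 2*4*0/(-4) - 411 = 2*4*(-¼)*0 - 411 = 0 - 411 = -411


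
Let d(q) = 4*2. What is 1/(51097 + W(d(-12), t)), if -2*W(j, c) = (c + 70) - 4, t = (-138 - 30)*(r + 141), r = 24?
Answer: 1/64924 ≈ 1.5403e-5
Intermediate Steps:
d(q) = 8
t = -27720 (t = (-138 - 30)*(24 + 141) = -168*165 = -27720)
W(j, c) = -33 - c/2 (W(j, c) = -((c + 70) - 4)/2 = -((70 + c) - 4)/2 = -(66 + c)/2 = -33 - c/2)
1/(51097 + W(d(-12), t)) = 1/(51097 + (-33 - 1/2*(-27720))) = 1/(51097 + (-33 + 13860)) = 1/(51097 + 13827) = 1/64924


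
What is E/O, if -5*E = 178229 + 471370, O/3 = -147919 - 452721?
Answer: 216533/3003200 ≈ 0.072101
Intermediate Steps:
O = -1801920 (O = 3*(-147919 - 452721) = 3*(-600640) = -1801920)
E = -649599/5 (E = -(178229 + 471370)/5 = -1/5*649599 = -649599/5 ≈ -1.2992e+5)
E/O = -649599/5/(-1801920) = -649599/5*(-1/1801920) = 216533/3003200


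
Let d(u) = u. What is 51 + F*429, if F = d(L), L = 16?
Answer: 6915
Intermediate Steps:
F = 16
51 + F*429 = 51 + 16*429 = 51 + 6864 = 6915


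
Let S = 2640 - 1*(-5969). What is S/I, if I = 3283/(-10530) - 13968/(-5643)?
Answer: 18946428930/4761373 ≈ 3979.2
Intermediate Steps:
S = 8609 (S = 2640 + 5969 = 8609)
I = 4761373/2200770 (I = 3283*(-1/10530) - 13968*(-1/5643) = -3283/10530 + 1552/627 = 4761373/2200770 ≈ 2.1635)
S/I = 8609/(4761373/2200770) = 8609*(2200770/4761373) = 18946428930/4761373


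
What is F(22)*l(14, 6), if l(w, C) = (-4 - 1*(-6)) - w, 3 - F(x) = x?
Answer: 228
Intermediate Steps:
F(x) = 3 - x
l(w, C) = 2 - w (l(w, C) = (-4 + 6) - w = 2 - w)
F(22)*l(14, 6) = (3 - 1*22)*(2 - 1*14) = (3 - 22)*(2 - 14) = -19*(-12) = 228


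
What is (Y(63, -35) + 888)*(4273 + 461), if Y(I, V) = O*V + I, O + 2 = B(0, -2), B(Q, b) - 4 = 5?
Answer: 3342204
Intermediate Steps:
B(Q, b) = 9 (B(Q, b) = 4 + 5 = 9)
O = 7 (O = -2 + 9 = 7)
Y(I, V) = I + 7*V (Y(I, V) = 7*V + I = I + 7*V)
(Y(63, -35) + 888)*(4273 + 461) = ((63 + 7*(-35)) + 888)*(4273 + 461) = ((63 - 245) + 888)*4734 = (-182 + 888)*4734 = 706*4734 = 3342204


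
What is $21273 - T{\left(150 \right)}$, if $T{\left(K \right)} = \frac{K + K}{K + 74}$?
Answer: $\frac{1191213}{56} \approx 21272.0$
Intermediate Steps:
$T{\left(K \right)} = \frac{2 K}{74 + K}$
$21273 - T{\left(150 \right)} = 21273 - 2 \cdot 150 \frac{1}{74 + 150} = 21273 - 2 \cdot 150 \cdot \frac{1}{224} = 21273 - \frac{75}{56} = \frac{1191213}{56}$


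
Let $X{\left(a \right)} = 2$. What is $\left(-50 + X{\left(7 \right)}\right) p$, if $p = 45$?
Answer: $-2160$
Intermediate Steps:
$\left(-50 + X{\left(7 \right)}\right) p = \left(-50 + 2\right) 45 = \left(-48\right) 45 = -2160$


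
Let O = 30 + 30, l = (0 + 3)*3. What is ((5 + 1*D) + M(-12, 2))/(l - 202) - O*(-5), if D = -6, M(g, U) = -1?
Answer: 57902/193 ≈ 300.01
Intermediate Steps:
l = 9 (l = 3*3 = 9)
O = 60
((5 + 1*D) + M(-12, 2))/(l - 202) - O*(-5) = ((5 + 1*(-6)) - 1)/(9 - 202) - 60*(-5) = ((5 - 6) - 1)/(-193) - 1*(-300) = (-1 - 1)*(-1/193) + 300 = -2*(-1/193) + 300 = 2/193 + 300 = 57902/193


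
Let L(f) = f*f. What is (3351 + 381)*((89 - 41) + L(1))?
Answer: 182868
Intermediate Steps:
L(f) = f²
(3351 + 381)*((89 - 41) + L(1)) = (3351 + 381)*((89 - 41) + 1²) = 3732*(48 + 1) = 3732*49 = 182868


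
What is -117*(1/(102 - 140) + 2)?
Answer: -8775/38 ≈ -230.92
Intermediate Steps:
-117*(1/(102 - 140) + 2) = -117*(1/(-38) + 2) = -117*(-1/38 + 2) = -117*75/38 = -8775/38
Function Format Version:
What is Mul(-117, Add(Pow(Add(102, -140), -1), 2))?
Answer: Rational(-8775, 38) ≈ -230.92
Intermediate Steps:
Mul(-117, Add(Pow(Add(102, -140), -1), 2)) = Mul(-117, Add(Pow(-38, -1), 2)) = Mul(-117, Add(Rational(-1, 38), 2)) = Mul(-117, Rational(75, 38)) = Rational(-8775, 38)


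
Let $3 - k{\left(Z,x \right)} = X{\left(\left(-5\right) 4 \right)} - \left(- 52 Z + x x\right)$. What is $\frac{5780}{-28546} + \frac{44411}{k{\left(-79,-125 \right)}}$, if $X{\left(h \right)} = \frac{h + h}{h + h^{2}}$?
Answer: $\frac{10959976317}{5352175178} \approx 2.0478$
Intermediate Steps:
$X{\left(h \right)} = \frac{2 h}{h + h^{2}}$
$k{\left(Z,x \right)} = \frac{59}{19} + x^{2} - 52 Z$ ($k{\left(Z,x \right)} = 3 - \left(\frac{2}{1 - 20} - \left(- 52 Z + x x\right)\right) = 3 - \left(\frac{2}{1 - 20} - \left(- 52 Z + x^{2}\right)\right) = 3 - \left(\frac{2}{-19} - \left(x^{2} - 52 Z\right)\right) = 3 - \left(2 \left(- \frac{1}{19}\right) + \left(- x^{2} + 52 Z\right)\right) = 3 - \left(- \frac{2}{19} + \left(- x^{2} + 52 Z\right)\right) = 3 - \left(- \frac{2}{19} - x^{2} + 52 Z\right) = 3 + \left(\frac{2}{19} + x^{2} - 52 Z\right) = \frac{59}{19} + x^{2} - 52 Z$)
$\frac{5780}{-28546} + \frac{44411}{k{\left(-79,-125 \right)}} = \frac{5780}{-28546} + \frac{44411}{\frac{59}{19} + \left(-125\right)^{2} - -4108} = 5780 \left(- \frac{1}{28546}\right) + \frac{44411}{\frac{59}{19} + 15625 + 4108} = - \frac{2890}{14273} + \frac{44411}{\frac{374986}{19}} = - \frac{2890}{14273} + 44411 \cdot \frac{19}{374986} = - \frac{2890}{14273} + \frac{843809}{374986} = \frac{10959976317}{5352175178}$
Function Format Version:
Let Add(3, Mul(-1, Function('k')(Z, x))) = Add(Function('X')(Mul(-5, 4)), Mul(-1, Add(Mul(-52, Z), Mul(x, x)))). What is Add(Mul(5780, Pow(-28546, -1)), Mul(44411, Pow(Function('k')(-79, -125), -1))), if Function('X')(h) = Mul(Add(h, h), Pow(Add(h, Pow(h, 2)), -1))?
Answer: Rational(10959976317, 5352175178) ≈ 2.0478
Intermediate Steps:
Function('X')(h) = Mul(2, h, Pow(Add(h, Pow(h, 2)), -1)) (Function('X')(h) = Mul(Mul(2, h), Pow(Add(h, Pow(h, 2)), -1)) = Mul(2, h, Pow(Add(h, Pow(h, 2)), -1)))
Function('k')(Z, x) = Add(Rational(59, 19), Pow(x, 2), Mul(-52, Z)) (Function('k')(Z, x) = Add(3, Mul(-1, Add(Mul(2, Pow(Add(1, Mul(-5, 4)), -1)), Mul(-1, Add(Mul(-52, Z), Mul(x, x)))))) = Add(3, Mul(-1, Add(Mul(2, Pow(Add(1, -20), -1)), Mul(-1, Add(Mul(-52, Z), Pow(x, 2)))))) = Add(3, Mul(-1, Add(Mul(2, Pow(-19, -1)), Mul(-1, Add(Pow(x, 2), Mul(-52, Z)))))) = Add(3, Mul(-1, Add(Mul(2, Rational(-1, 19)), Add(Mul(-1, Pow(x, 2)), Mul(52, Z))))) = Add(3, Mul(-1, Add(Rational(-2, 19), Add(Mul(-1, Pow(x, 2)), Mul(52, Z))))) = Add(3, Mul(-1, Add(Rational(-2, 19), Mul(-1, Pow(x, 2)), Mul(52, Z)))) = Add(3, Add(Rational(2, 19), Pow(x, 2), Mul(-52, Z))) = Add(Rational(59, 19), Pow(x, 2), Mul(-52, Z)))
Add(Mul(5780, Pow(-28546, -1)), Mul(44411, Pow(Function('k')(-79, -125), -1))) = Add(Mul(5780, Pow(-28546, -1)), Mul(44411, Pow(Add(Rational(59, 19), Pow(-125, 2), Mul(-52, -79)), -1))) = Add(Mul(5780, Rational(-1, 28546)), Mul(44411, Pow(Add(Rational(59, 19), 15625, 4108), -1))) = Add(Rational(-2890, 14273), Mul(44411, Pow(Rational(374986, 19), -1))) = Add(Rational(-2890, 14273), Mul(44411, Rational(19, 374986))) = Add(Rational(-2890, 14273), Rational(843809, 374986)) = Rational(10959976317, 5352175178)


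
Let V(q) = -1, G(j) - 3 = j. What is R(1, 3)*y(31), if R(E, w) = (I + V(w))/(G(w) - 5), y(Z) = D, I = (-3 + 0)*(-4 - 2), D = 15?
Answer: 255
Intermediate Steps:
G(j) = 3 + j
I = 18 (I = -3*(-6) = 18)
y(Z) = 15
R(E, w) = 17/(-2 + w) (R(E, w) = (18 - 1)/((3 + w) - 5) = 17/(-2 + w))
R(1, 3)*y(31) = (17/(-2 + 3))*15 = (17/1)*15 = (17*1)*15 = 17*15 = 255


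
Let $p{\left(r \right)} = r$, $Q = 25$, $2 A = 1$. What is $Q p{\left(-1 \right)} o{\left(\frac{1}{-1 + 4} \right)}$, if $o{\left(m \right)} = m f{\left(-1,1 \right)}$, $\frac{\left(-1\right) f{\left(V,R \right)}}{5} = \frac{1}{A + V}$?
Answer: $- \frac{250}{3} \approx -83.333$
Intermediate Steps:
$A = \frac{1}{2}$ ($A = \frac{1}{2} \cdot 1 = \frac{1}{2} \approx 0.5$)
$f{\left(V,R \right)} = - \frac{5}{\frac{1}{2} + V}$
$o{\left(m \right)} = 10 m$ ($o{\left(m \right)} = m \left(- \frac{10}{1 + 2 \left(-1\right)}\right) = m \left(- \frac{10}{1 - 2}\right) = m \left(- \frac{10}{-1}\right) = m \left(\left(-10\right) \left(-1\right)\right) = m 10 = 10 m$)
$Q p{\left(-1 \right)} o{\left(\frac{1}{-1 + 4} \right)} = 25 \left(-1\right) \frac{10}{-1 + 4} = - 25 \cdot \frac{10}{3} = - 25 \cdot 10 \cdot \frac{1}{3} = \left(-25\right) \frac{10}{3} = - \frac{250}{3}$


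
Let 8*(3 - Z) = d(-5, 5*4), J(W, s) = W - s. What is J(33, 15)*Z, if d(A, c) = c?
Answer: 9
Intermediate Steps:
Z = 1/2 (Z = 3 - 5*4/8 = 3 - 1/8*20 = 3 - 5/2 = 1/2 ≈ 0.50000)
J(33, 15)*Z = (33 - 1*15)*(1/2) = (33 - 15)*(1/2) = 18*(1/2) = 9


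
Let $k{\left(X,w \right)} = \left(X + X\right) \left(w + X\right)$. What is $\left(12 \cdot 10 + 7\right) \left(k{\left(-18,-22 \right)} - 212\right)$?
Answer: $155956$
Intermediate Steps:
$k{\left(X,w \right)} = 2 X \left(X + w\right)$
$\left(12 \cdot 10 + 7\right) \left(k{\left(-18,-22 \right)} - 212\right) = \left(12 \cdot 10 + 7\right) \left(2 \left(-18\right) \left(-18 - 22\right) - 212\right) = \left(120 + 7\right) \left(2 \left(-18\right) \left(-40\right) - 212\right) = 127 \left(1440 - 212\right) = 127 \cdot 1228 = 155956$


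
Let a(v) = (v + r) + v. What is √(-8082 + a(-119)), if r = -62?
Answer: I*√8382 ≈ 91.553*I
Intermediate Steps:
a(v) = -62 + 2*v (a(v) = (v - 62) + v = (-62 + v) + v = -62 + 2*v)
√(-8082 + a(-119)) = √(-8082 + (-62 + 2*(-119))) = √(-8082 + (-62 - 238)) = √(-8082 - 300) = √(-8382) = I*√8382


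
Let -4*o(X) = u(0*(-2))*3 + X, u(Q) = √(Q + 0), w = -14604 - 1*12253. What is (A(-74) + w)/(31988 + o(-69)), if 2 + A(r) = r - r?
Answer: -107436/128021 ≈ -0.83921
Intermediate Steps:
w = -26857 (w = -14604 - 12253 = -26857)
A(r) = -2 (A(r) = -2 + (r - r) = -2 + 0 = -2)
u(Q) = √Q
o(X) = -X/4 (o(X) = -(√(0*(-2))*3 + X)/4 = -(√0*3 + X)/4 = -(0*3 + X)/4 = -(0 + X)/4 = -X/4)
(A(-74) + w)/(31988 + o(-69)) = (-2 - 26857)/(31988 - ¼*(-69)) = -26859/(31988 + 69/4) = -26859/128021/4 = -26859*4/128021 = -107436/128021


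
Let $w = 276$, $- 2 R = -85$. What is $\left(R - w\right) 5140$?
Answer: $-1200190$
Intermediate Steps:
$R = \frac{85}{2}$ ($R = \left(- \frac{1}{2}\right) \left(-85\right) = \frac{85}{2} \approx 42.5$)
$\left(R - w\right) 5140 = \left(\frac{85}{2} - 276\right) 5140 = \left(- \frac{467}{2}\right) 5140 = -1200190$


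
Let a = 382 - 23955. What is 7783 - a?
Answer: 31356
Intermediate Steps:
a = -23573
7783 - a = 7783 - 1*(-23573) = 7783 + 23573 = 31356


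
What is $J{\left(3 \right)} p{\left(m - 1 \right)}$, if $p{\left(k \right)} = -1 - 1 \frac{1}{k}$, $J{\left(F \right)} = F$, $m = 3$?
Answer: $- \frac{9}{2} \approx -4.5$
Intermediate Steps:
$p{\left(k \right)} = -1 - \frac{1}{k}$
$J{\left(3 \right)} p{\left(m - 1 \right)} = 3 \frac{-1 - \left(3 - 1\right)}{3 - 1} = 3 \frac{-1 - 2}{2} = 3 \cdot \frac{1}{2} \left(-3\right) = 3 \left(- \frac{3}{2}\right) = - \frac{9}{2}$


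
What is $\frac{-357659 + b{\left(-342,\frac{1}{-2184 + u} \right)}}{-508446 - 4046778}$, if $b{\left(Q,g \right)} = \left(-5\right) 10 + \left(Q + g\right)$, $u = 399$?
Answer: $\frac{159780259}{2032768710} \approx 0.078602$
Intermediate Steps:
$b{\left(Q,g \right)} = -50 + Q + g$ ($b{\left(Q,g \right)} = -50 + \left(Q + g\right) = -50 + Q + g$)
$\frac{-357659 + b{\left(-342,\frac{1}{-2184 + u} \right)}}{-508446 - 4046778} = \frac{-357659 - \left(392 - \frac{1}{-2184 + 399}\right)}{-508446 - 4046778} = \frac{-357659 - \left(392 + \frac{1}{1785}\right)}{-4555224} = \left(-357659 - \frac{699721}{1785}\right) \left(- \frac{1}{4555224}\right) = \left(- \frac{639121036}{1785}\right) \left(- \frac{1}{4555224}\right) = \frac{159780259}{2032768710}$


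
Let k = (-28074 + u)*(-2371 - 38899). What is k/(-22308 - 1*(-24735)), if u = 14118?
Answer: 191988040/809 ≈ 2.3732e+5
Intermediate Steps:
k = 575964120 (k = (-28074 + 14118)*(-2371 - 38899) = -13956*(-41270) = 575964120)
k/(-22308 - 1*(-24735)) = 575964120/(-22308 - 1*(-24735)) = 575964120/(-22308 + 24735) = 575964120/2427 = 575964120*(1/2427) = 191988040/809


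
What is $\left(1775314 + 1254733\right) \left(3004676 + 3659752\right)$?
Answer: $20193530068116$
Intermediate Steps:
$\left(1775314 + 1254733\right) \left(3004676 + 3659752\right) = 3030047 \cdot 6664428 = 20193530068116$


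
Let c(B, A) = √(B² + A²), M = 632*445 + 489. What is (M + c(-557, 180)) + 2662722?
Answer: 2944451 + √342649 ≈ 2.9450e+6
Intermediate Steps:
M = 281729 (M = 281240 + 489 = 281729)
c(B, A) = √(A² + B²)
(M + c(-557, 180)) + 2662722 = (281729 + √(180² + (-557)²)) + 2662722 = (281729 + √(32400 + 310249)) + 2662722 = (281729 + √342649) + 2662722 = 2944451 + √342649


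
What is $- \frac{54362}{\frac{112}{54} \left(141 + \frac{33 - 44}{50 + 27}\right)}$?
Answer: $- \frac{733887}{3944} \approx -186.08$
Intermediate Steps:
$- \frac{54362}{\frac{112}{54} \left(141 + \frac{33 - 44}{50 + 27}\right)} = - \frac{54362}{112 \cdot \frac{1}{54} \left(141 - \frac{11}{77}\right)} = - \frac{54362}{\frac{56}{27} \left(141 - \frac{1}{7}\right)} = - \frac{54362}{\frac{56}{27} \cdot \frac{986}{7}} = - \frac{54362}{\frac{7888}{27}} = \left(-54362\right) \frac{27}{7888} = - \frac{733887}{3944}$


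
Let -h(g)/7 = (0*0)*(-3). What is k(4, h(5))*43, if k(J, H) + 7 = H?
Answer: -301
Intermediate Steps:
h(g) = 0 (h(g) = -7*0*0*(-3) = -0*(-3) = -7*0 = 0)
k(J, H) = -7 + H
k(4, h(5))*43 = (-7 + 0)*43 = -7*43 = -301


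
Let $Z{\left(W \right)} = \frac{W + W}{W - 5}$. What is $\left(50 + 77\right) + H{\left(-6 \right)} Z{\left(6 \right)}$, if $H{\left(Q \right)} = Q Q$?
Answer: $559$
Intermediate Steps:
$H{\left(Q \right)} = Q^{2}$
$Z{\left(W \right)} = \frac{2 W}{-5 + W}$
$\left(50 + 77\right) + H{\left(-6 \right)} Z{\left(6 \right)} = \left(50 + 77\right) + \left(-6\right)^{2} \cdot 2 \cdot 6 \frac{1}{-5 + 6} = 127 + 36 \cdot 2 \cdot 6 \cdot 1^{-1} = 127 + 36 \cdot 2 \cdot 6 \cdot 1 = 127 + 36 \cdot 12 = 127 + 432 = 559$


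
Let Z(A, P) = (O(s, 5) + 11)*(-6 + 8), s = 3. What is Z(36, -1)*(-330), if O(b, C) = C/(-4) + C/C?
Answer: -7095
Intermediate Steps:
O(b, C) = 1 - C/4 (O(b, C) = C*(-1/4) + 1 = -C/4 + 1 = 1 - C/4)
Z(A, P) = 43/2 (Z(A, P) = ((1 - 1/4*5) + 11)*(-6 + 8) = ((1 - 5/4) + 11)*2 = (-1/4 + 11)*2 = (43/4)*2 = 43/2)
Z(36, -1)*(-330) = (43/2)*(-330) = -7095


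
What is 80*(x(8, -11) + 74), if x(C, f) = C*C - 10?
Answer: 10240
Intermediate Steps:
x(C, f) = -10 + C² (x(C, f) = C² - 10 = -10 + C²)
80*(x(8, -11) + 74) = 80*((-10 + 8²) + 74) = 80*((-10 + 64) + 74) = 80*(54 + 74) = 80*128 = 10240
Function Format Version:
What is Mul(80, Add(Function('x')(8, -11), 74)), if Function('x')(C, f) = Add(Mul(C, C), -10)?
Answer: 10240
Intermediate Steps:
Function('x')(C, f) = Add(-10, Pow(C, 2)) (Function('x')(C, f) = Add(Pow(C, 2), -10) = Add(-10, Pow(C, 2)))
Mul(80, Add(Function('x')(8, -11), 74)) = Mul(80, Add(Add(-10, Pow(8, 2)), 74)) = Mul(80, Add(Add(-10, 64), 74)) = Mul(80, Add(54, 74)) = Mul(80, 128) = 10240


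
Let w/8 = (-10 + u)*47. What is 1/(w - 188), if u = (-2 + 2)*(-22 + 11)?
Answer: -1/3948 ≈ -0.00025329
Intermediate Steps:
u = 0 (u = 0*(-11) = 0)
w = -3760 (w = 8*((-10 + 0)*47) = 8*(-10*47) = 8*(-470) = -3760)
1/(w - 188) = 1/(-3760 - 188) = 1/(-3948) = -1/3948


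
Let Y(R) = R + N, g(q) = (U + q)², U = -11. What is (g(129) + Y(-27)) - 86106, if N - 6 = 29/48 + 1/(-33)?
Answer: -12707627/176 ≈ -72202.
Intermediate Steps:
N = 1157/176 (N = 6 + (29/48 + 1/(-33)) = 6 + (29*(1/48) + 1*(-1/33)) = 6 + (29/48 - 1/33) = 6 + 101/176 = 1157/176 ≈ 6.5739)
g(q) = (-11 + q)²
Y(R) = 1157/176 + R (Y(R) = R + 1157/176 = 1157/176 + R)
(g(129) + Y(-27)) - 86106 = ((-11 + 129)² + (1157/176 - 27)) - 86106 = (118² - 3595/176) - 86106 = (13924 - 3595/176) - 86106 = 2447029/176 - 86106 = -12707627/176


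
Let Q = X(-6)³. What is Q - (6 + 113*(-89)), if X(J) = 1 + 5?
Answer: 10267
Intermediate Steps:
X(J) = 6
Q = 216 (Q = 6³ = 216)
Q - (6 + 113*(-89)) = 216 - (6 + 113*(-89)) = 216 - (6 - 10057) = 216 - 1*(-10051) = 216 + 10051 = 10267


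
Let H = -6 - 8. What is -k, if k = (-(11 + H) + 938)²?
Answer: -885481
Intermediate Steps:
H = -14
k = 885481 (k = (-(11 - 14) + 938)² = (-1*(-3) + 938)² = (3 + 938)² = 941² = 885481)
-k = -1*885481 = -885481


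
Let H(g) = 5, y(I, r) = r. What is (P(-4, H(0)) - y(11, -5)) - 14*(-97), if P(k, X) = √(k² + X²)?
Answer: 1363 + √41 ≈ 1369.4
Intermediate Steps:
P(k, X) = √(X² + k²)
(P(-4, H(0)) - y(11, -5)) - 14*(-97) = (√(5² + (-4)²) - 1*(-5)) - 14*(-97) = (√(25 + 16) + 5) + 1358 = (√41 + 5) + 1358 = (5 + √41) + 1358 = 1363 + √41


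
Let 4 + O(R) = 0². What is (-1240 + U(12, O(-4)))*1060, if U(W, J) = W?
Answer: -1301680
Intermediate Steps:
O(R) = -4 (O(R) = -4 + 0² = -4 + 0 = -4)
(-1240 + U(12, O(-4)))*1060 = (-1240 + 12)*1060 = -1228*1060 = -1301680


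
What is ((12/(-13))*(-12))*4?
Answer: 576/13 ≈ 44.308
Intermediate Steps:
((12/(-13))*(-12))*4 = ((12*(-1/13))*(-12))*4 = -12/13*(-12)*4 = (144/13)*4 = 576/13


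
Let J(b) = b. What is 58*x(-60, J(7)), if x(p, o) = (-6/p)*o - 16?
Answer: -4437/5 ≈ -887.40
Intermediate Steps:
x(p, o) = -16 - 6*o/p (x(p, o) = -6*o/p - 16 = -16 - 6*o/p)
58*x(-60, J(7)) = 58*(-16 - 6*7/(-60)) = 58*(-16 - 6*7*(-1/60)) = 58*(-16 + 7/10) = 58*(-153/10) = -4437/5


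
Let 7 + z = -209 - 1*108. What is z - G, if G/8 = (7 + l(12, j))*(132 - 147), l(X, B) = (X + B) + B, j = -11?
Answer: -684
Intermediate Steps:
z = -324 (z = -7 + (-209 - 1*108) = -7 + (-209 - 108) = -7 - 317 = -324)
l(X, B) = X + 2*B (l(X, B) = (B + X) + B = X + 2*B)
G = 360 (G = 8*((7 + (12 + 2*(-11)))*(132 - 147)) = 8*((7 + (12 - 22))*(-15)) = 8*((7 - 10)*(-15)) = 8*(-3*(-15)) = 8*45 = 360)
z - G = -324 - 1*360 = -324 - 360 = -684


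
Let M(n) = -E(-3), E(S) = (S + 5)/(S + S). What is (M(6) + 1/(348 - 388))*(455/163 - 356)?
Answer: -710067/6520 ≈ -108.91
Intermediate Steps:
E(S) = (5 + S)/(2*S) (E(S) = (5 + S)/((2*S)) = (5 + S)*(1/(2*S)) = (5 + S)/(2*S))
M(n) = ⅓ (M(n) = -(5 - 3)/(2*(-3)) = -(-1)*2/(2*3) = -1*(-⅓) = ⅓)
(M(6) + 1/(348 - 388))*(455/163 - 356) = (⅓ + 1/(348 - 388))*(455/163 - 356) = (⅓ + 1/(-40))*(455*(1/163) - 356) = (⅓ - 1/40)*(455/163 - 356) = (37/120)*(-57573/163) = -710067/6520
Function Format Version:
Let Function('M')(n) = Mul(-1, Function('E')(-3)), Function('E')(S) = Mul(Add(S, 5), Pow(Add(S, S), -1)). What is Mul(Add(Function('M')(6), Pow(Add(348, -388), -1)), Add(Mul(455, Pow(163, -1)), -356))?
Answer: Rational(-710067, 6520) ≈ -108.91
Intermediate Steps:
Function('E')(S) = Mul(Rational(1, 2), Pow(S, -1), Add(5, S)) (Function('E')(S) = Mul(Add(5, S), Pow(Mul(2, S), -1)) = Mul(Add(5, S), Mul(Rational(1, 2), Pow(S, -1))) = Mul(Rational(1, 2), Pow(S, -1), Add(5, S)))
Function('M')(n) = Rational(1, 3) (Function('M')(n) = Mul(-1, Mul(Rational(1, 2), Pow(-3, -1), Add(5, -3))) = Mul(-1, Mul(Rational(1, 2), Rational(-1, 3), 2)) = Mul(-1, Rational(-1, 3)) = Rational(1, 3))
Mul(Add(Function('M')(6), Pow(Add(348, -388), -1)), Add(Mul(455, Pow(163, -1)), -356)) = Mul(Add(Rational(1, 3), Pow(Add(348, -388), -1)), Add(Mul(455, Pow(163, -1)), -356)) = Mul(Add(Rational(1, 3), Pow(-40, -1)), Add(Mul(455, Rational(1, 163)), -356)) = Mul(Add(Rational(1, 3), Rational(-1, 40)), Add(Rational(455, 163), -356)) = Mul(Rational(37, 120), Rational(-57573, 163)) = Rational(-710067, 6520)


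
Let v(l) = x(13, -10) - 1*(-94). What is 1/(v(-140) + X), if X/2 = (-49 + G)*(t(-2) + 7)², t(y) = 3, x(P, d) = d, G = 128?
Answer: 1/15884 ≈ 6.2956e-5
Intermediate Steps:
v(l) = 84 (v(l) = -10 - 1*(-94) = -10 + 94 = 84)
X = 15800 (X = 2*((-49 + 128)*(3 + 7)²) = 2*(79*10²) = 2*(79*100) = 2*7900 = 15800)
1/(v(-140) + X) = 1/(84 + 15800) = 1/15884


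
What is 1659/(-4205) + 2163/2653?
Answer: 670584/1593695 ≈ 0.42077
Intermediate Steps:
1659/(-4205) + 2163/2653 = 1659*(-1/4205) + 2163*(1/2653) = -1659/4205 + 309/379 = 670584/1593695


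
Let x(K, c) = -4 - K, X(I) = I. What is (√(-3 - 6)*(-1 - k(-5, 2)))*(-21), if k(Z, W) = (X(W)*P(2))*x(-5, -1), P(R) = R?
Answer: 315*I ≈ 315.0*I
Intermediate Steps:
k(Z, W) = 2*W (k(Z, W) = (W*2)*(-4 - 1*(-5)) = (2*W)*(-4 + 5) = (2*W)*1 = 2*W)
(√(-3 - 6)*(-1 - k(-5, 2)))*(-21) = (√(-3 - 6)*(-1 - 2*2))*(-21) = (√(-9)*(-1 - 1*4))*(-21) = ((3*I)*(-1 - 4))*(-21) = ((3*I)*(-5))*(-21) = -15*I*(-21) = 315*I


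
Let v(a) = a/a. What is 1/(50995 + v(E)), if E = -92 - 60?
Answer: 1/50996 ≈ 1.9609e-5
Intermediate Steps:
E = -152
v(a) = 1
1/(50995 + v(E)) = 1/(50995 + 1) = 1/50996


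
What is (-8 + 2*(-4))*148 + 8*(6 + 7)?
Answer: -2264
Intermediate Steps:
(-8 + 2*(-4))*148 + 8*(6 + 7) = (-8 - 8)*148 + 8*13 = -16*148 + 104 = -2368 + 104 = -2264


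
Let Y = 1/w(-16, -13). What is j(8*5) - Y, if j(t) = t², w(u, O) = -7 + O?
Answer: 32001/20 ≈ 1600.1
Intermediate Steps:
Y = -1/20 (Y = 1/(-7 - 13) = 1/(-20) = -1/20 ≈ -0.050000)
j(8*5) - Y = (8*5)² - 1*(-1/20) = 40² + 1/20 = 1600 + 1/20 = 32001/20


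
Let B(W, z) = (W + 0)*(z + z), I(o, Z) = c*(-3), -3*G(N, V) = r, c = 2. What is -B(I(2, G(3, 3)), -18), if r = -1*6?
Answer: -216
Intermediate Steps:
r = -6
G(N, V) = 2 (G(N, V) = -⅓*(-6) = 2)
I(o, Z) = -6 (I(o, Z) = 2*(-3) = -6)
B(W, z) = 2*W*z (B(W, z) = W*(2*z) = 2*W*z)
-B(I(2, G(3, 3)), -18) = -2*(-6)*(-18) = -1*216 = -216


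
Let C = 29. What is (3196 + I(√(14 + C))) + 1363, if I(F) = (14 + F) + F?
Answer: 4573 + 2*√43 ≈ 4586.1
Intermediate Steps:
I(F) = 14 + 2*F
(3196 + I(√(14 + C))) + 1363 = (3196 + (14 + 2*√(14 + 29))) + 1363 = (3196 + (14 + 2*√43)) + 1363 = (3210 + 2*√43) + 1363 = 4573 + 2*√43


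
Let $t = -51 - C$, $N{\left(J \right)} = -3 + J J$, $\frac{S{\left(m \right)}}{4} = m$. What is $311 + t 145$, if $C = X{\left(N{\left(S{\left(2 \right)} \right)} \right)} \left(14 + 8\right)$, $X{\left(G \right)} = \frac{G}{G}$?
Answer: $-10274$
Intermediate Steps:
$S{\left(m \right)} = 4 m$
$N{\left(J \right)} = -3 + J^{2}$
$X{\left(G \right)} = 1$
$C = 22$ ($C = 1 \left(14 + 8\right) = 1 \cdot 22 = 22$)
$t = -73$ ($t = -51 - 22 = -73$)
$311 + t 145 = 311 - 10585 = -10274$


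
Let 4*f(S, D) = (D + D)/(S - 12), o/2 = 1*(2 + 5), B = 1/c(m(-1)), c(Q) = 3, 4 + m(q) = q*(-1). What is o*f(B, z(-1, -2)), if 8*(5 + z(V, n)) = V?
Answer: 123/40 ≈ 3.0750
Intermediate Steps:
m(q) = -4 - q (m(q) = -4 + q*(-1) = -4 - q)
z(V, n) = -5 + V/8
B = 1/3 ≈ 0.33333
o = 14 (o = 2*(1*(2 + 5)) = 2*(1*7) = 2*7 = 14)
f(S, D) = D/(2*(-12 + S)) (f(S, D) = ((D + D)/(S - 12))/4 = ((2*D)/(-12 + S))/4 = (2*D/(-12 + S))/4 = D/(2*(-12 + S)))
o*f(B, z(-1, -2)) = 14*((-5 + (1/8)*(-1))/(2*(-12 + 1/3))) = 14*((-5 - 1/8)/(2*(-35/3))) = 14*((1/2)*(-41/8)*(-3/35)) = 14*(123/560) = 123/40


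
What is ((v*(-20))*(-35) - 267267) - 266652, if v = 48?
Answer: -500319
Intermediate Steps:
((v*(-20))*(-35) - 267267) - 266652 = ((48*(-20))*(-35) - 267267) - 266652 = (-960*(-35) - 267267) - 266652 = (33600 - 267267) - 266652 = -233667 - 266652 = -500319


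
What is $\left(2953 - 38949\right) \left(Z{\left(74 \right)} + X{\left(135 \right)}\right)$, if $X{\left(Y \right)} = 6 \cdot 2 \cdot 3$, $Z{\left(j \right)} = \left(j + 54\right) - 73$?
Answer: $-3275636$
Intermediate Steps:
$Z{\left(j \right)} = -19 + j$ ($Z{\left(j \right)} = \left(54 + j\right) - 73 = -19 + j$)
$X{\left(Y \right)} = 36$ ($X{\left(Y \right)} = 12 \cdot 3 = 36$)
$\left(2953 - 38949\right) \left(Z{\left(74 \right)} + X{\left(135 \right)}\right) = \left(2953 - 38949\right) \left(\left(-19 + 74\right) + 36\right) = - 35996 \left(55 + 36\right) = \left(-35996\right) 91 = -3275636$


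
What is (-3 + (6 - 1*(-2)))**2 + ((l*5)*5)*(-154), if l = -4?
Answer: 15425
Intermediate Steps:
(-3 + (6 - 1*(-2)))**2 + ((l*5)*5)*(-154) = (-3 + (6 - 1*(-2)))**2 + (-4*5*5)*(-154) = (-3 + (6 + 2))**2 - 20*5*(-154) = (-3 + 8)**2 - 100*(-154) = 5**2 + 15400 = 25 + 15400 = 15425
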